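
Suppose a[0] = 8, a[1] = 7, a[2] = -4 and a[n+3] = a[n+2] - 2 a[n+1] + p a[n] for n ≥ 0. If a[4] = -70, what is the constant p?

-4

a[3] = -18 + 8p
a[4] = -10 + 15p
So -10 + 15p = -70, giving p = -4.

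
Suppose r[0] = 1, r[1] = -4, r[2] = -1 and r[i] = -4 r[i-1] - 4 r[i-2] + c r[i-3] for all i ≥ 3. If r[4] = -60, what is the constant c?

r[3] = 20 + c
r[4] = -76 - 8c
So -76 - 8c = -60, giving c = -2.

-2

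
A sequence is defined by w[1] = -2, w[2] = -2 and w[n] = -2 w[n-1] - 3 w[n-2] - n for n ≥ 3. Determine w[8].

28

w[3] = -2*(-2) - 3*(-2) - 3 = 7
w[4] = -2*7 - 3*(-2) - 4 = -12
w[5] = -2*(-12) - 3*7 - 5 = -2
w[6] = -2*(-2) - 3*(-12) - 6 = 34
w[7] = -2*34 - 3*(-2) - 7 = -69
w[8] = -2*(-69) - 3*34 - 8 = 28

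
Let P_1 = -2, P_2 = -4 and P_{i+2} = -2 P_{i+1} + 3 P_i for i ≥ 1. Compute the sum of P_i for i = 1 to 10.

P_3 = -2(-4) + 3(-2) = 2
P_4 = -2(2) + 3(-4) = -16
P_5 = -2(-16) + 3(2) = 38
P_6 = -2(38) + 3(-16) = -124
P_7 = -2(-124) + 3(38) = 362
P_8 = -2(362) + 3(-124) = -1096
P_9 = -2(-1096) + 3(362) = 3278
P_{10} = -2(3278) + 3(-1096) = -9844
Sum = (-2) + (-4) + 2 + (-16) + 38 + (-124) + 362 + (-1096) + 3278 + (-9844) = -7406

-7406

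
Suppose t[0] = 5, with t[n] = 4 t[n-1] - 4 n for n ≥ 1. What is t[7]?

t[1] = 4·5 - 4 = 16
t[2] = 4·16 - 8 = 56
t[3] = 4·56 - 12 = 212
t[4] = 4·212 - 16 = 832
t[5] = 4·832 - 20 = 3308
t[6] = 4·3308 - 24 = 13208
t[7] = 4·13208 - 28 = 52804

52804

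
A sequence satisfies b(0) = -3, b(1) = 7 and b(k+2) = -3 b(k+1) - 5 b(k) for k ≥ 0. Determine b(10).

b(2) = -3·7 - 5·(-3) = -6
b(3) = -3·(-6) - 5·7 = -17
b(4) = -3·(-17) - 5·(-6) = 81
b(5) = -3·81 - 5·(-17) = -158
b(6) = -3·(-158) - 5·81 = 69
b(7) = -3·69 - 5·(-158) = 583
b(8) = -3·583 - 5·69 = -2094
b(9) = -3·(-2094) - 5·583 = 3367
b(10) = -3·3367 - 5·(-2094) = 369

369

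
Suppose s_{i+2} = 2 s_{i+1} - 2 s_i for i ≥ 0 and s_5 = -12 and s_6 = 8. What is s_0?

Rearranging, s_{i-2} = (s_i - 2 s_{i-1}) / -2.
s_4 = (8 - 2*(-12)) / -2 = 32/-2 = -16
s_3 = (-12 - 2*(-16)) / -2 = 20/-2 = -10
s_2 = (-16 - 2*(-10)) / -2 = 4/-2 = -2
s_1 = (-10 - 2*(-2)) / -2 = -6/-2 = 3
s_0 = (-2 - 2*3) / -2 = -8/-2 = 4

4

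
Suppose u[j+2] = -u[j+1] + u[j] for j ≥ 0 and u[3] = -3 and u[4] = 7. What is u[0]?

Rearranging, u[j-2] = u[j] + u[j-1].
u[2] = 7 + (-3) = 4
u[1] = -3 + 4 = 1
u[0] = 4 + 1 = 5

5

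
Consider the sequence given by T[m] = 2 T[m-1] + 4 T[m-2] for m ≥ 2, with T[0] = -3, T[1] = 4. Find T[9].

T[2] = 2*4 + 4*(-3) = -4
T[3] = 2*(-4) + 4*4 = 8
T[4] = 2*8 + 4*(-4) = 0
T[5] = 2*0 + 4*8 = 32
T[6] = 2*32 + 4*0 = 64
T[7] = 2*64 + 4*32 = 256
T[8] = 2*256 + 4*64 = 768
T[9] = 2*768 + 4*256 = 2560

2560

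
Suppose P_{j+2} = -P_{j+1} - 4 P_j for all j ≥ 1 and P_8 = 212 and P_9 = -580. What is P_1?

2

Rearranging, P_{j-2} = (P_j + P_{j-1}) / -4.
P_7 = (-580 + 212) / -4 = -368/-4 = 92
P_6 = (212 + 92) / -4 = 304/-4 = -76
P_5 = (92 + (-76)) / -4 = 16/-4 = -4
P_4 = (-76 + (-4)) / -4 = -80/-4 = 20
P_3 = (-4 + 20) / -4 = 16/-4 = -4
P_2 = (20 + (-4)) / -4 = 16/-4 = -4
P_1 = (-4 + (-4)) / -4 = -8/-4 = 2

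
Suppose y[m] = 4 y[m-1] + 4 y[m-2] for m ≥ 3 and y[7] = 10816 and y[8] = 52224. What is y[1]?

Rearranging, y[m-2] = (y[m] - 4 y[m-1]) / 4.
y[6] = (52224 - 4*10816) / 4 = 8960/4 = 2240
y[5] = (10816 - 4*2240) / 4 = 1856/4 = 464
y[4] = (2240 - 4*464) / 4 = 384/4 = 96
y[3] = (464 - 4*96) / 4 = 80/4 = 20
y[2] = (96 - 4*20) / 4 = 16/4 = 4
y[1] = (20 - 4*4) / 4 = 4/4 = 1

1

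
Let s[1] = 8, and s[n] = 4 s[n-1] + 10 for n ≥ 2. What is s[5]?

s[2] = 4*8 + 10 = 42
s[3] = 4*42 + 10 = 178
s[4] = 4*178 + 10 = 722
s[5] = 4*722 + 10 = 2898

2898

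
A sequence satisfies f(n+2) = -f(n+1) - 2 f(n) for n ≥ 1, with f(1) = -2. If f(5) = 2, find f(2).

Let f(2) = w.
f(3) = 4 - w
f(4) = -4 - w
f(5) = -4 + 3w
So -4 + 3w = 2, giving w = 2.

2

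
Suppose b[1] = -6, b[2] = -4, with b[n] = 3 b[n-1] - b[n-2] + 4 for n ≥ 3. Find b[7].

b[3] = 3(-4) - (-6) + 4 = -2
b[4] = 3(-2) - (-4) + 4 = 2
b[5] = 3(2) - (-2) + 4 = 12
b[6] = 3(12) - 2 + 4 = 38
b[7] = 3(38) - 12 + 4 = 106

106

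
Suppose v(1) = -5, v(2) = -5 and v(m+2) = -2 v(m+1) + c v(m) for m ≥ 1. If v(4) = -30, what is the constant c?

v(3) = 10 - 5c
v(4) = -20 + 5c
So -20 + 5c = -30, giving c = -2.

-2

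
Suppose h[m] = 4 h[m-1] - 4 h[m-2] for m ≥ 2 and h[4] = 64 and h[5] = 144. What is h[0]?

2

Rearranging, h[m-2] = (h[m] - 4 h[m-1]) / -4.
h[3] = (144 - 4·64) / -4 = -112/-4 = 28
h[2] = (64 - 4·28) / -4 = -48/-4 = 12
h[1] = (28 - 4·12) / -4 = -20/-4 = 5
h[0] = (12 - 4·5) / -4 = -8/-4 = 2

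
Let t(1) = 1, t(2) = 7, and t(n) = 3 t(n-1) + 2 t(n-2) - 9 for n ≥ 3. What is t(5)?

160

t(3) = 3(7) + 2(1) - 9 = 14
t(4) = 3(14) + 2(7) - 9 = 47
t(5) = 3(47) + 2(14) - 9 = 160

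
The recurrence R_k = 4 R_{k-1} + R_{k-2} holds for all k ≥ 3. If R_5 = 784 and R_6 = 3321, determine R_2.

Rearranging, R_{k-2} = R_k - 4 R_{k-1}.
R_4 = 3321 - 4·784 = 185
R_3 = 784 - 4·185 = 44
R_2 = 185 - 4·44 = 9

9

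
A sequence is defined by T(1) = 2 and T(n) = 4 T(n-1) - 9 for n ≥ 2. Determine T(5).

T(2) = 4·2 - 9 = -1
T(3) = 4·(-1) - 9 = -13
T(4) = 4·(-13) - 9 = -61
T(5) = 4·(-61) - 9 = -253

-253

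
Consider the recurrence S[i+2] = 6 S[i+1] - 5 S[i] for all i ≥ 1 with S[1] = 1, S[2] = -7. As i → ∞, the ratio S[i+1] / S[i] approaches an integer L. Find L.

The characteristic equation is r^2 - 6r + 5 = 0, which factors as (r - 5)(r - 1) = 0.
So the roots are 5 and 1. Since |5| > |1| and the coefficient of 5^i is non-zero, the ratio tends to 5.

5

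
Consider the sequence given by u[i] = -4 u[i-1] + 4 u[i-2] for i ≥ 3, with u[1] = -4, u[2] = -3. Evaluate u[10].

u[3] = -4*(-3) + 4*(-4) = -4
u[4] = -4*(-4) + 4*(-3) = 4
u[5] = -4*4 + 4*(-4) = -32
u[6] = -4*(-32) + 4*4 = 144
u[7] = -4*144 + 4*(-32) = -704
u[8] = -4*(-704) + 4*144 = 3392
u[9] = -4*3392 + 4*(-704) = -16384
u[10] = -4*(-16384) + 4*3392 = 79104

79104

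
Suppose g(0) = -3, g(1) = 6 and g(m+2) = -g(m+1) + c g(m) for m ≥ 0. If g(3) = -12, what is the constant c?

-2

g(2) = -6 - 3c
g(3) = 6 + 9c
So 6 + 9c = -12, giving c = -2.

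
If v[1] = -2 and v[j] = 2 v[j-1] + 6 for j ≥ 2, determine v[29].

The fixed point is 6/(1 - 2) = -6, so v[j] + 6 = 2(v[j-1] + 6).
Hence v[j] = 4·2^{j-1} - 6.
v[29] = 4·2^{28} - 6 = 4·268435456 - 6 = 1073741818.

1073741818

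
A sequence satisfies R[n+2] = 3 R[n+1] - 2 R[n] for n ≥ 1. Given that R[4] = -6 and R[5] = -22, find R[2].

6

Rearranging, R[n-2] = (R[n] - 3 R[n-1]) / -2.
R[3] = (-22 - 3*(-6)) / -2 = -4/-2 = 2
R[2] = (-6 - 3*2) / -2 = -12/-2 = 6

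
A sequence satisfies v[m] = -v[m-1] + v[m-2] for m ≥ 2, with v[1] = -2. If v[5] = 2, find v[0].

-4

Let v[0] = z.
v[2] = 2 + z
v[3] = -4 - z
v[4] = 6 + 2z
v[5] = -10 - 3z
So -10 - 3z = 2, giving z = -4.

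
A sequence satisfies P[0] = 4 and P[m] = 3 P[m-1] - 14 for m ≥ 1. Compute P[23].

-282429536474

The fixed point is -14/(1 - 3) = 7, so P[m] - 7 = 3(P[m-1] - 7).
Hence P[m] = -3·3^m + 7.
P[23] = -3·3^{23} + 7 = -3·94143178827 + 7 = -282429536474.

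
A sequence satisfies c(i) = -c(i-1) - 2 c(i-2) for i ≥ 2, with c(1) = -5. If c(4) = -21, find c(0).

Let c(0) = x.
c(2) = 5 - 2x
c(3) = 5 + 2x
c(4) = -15 + 2x
So -15 + 2x = -21, giving x = -3.

-3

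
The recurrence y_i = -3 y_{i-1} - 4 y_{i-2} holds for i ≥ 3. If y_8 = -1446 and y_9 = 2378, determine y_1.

Rearranging, y_{i-2} = (y_i + 3 y_{i-1}) / -4.
y_7 = (2378 + 3*(-1446)) / -4 = -1960/-4 = 490
y_6 = (-1446 + 3*490) / -4 = 24/-4 = -6
y_5 = (490 + 3*(-6)) / -4 = 472/-4 = -118
y_4 = (-6 + 3*(-118)) / -4 = -360/-4 = 90
y_3 = (-118 + 3*90) / -4 = 152/-4 = -38
y_2 = (90 + 3*(-38)) / -4 = -24/-4 = 6
y_1 = (-38 + 3*6) / -4 = -20/-4 = 5

5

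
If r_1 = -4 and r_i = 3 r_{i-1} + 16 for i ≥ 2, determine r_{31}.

The fixed point is 16/(1 - 3) = -8, so r_i + 8 = 3(r_{i-1} + 8).
Hence r_i = 4·3^{i-1} - 8.
r_{31} = 4·3^{30} - 8 = 4·205891132094649 - 8 = 823564528378588.

823564528378588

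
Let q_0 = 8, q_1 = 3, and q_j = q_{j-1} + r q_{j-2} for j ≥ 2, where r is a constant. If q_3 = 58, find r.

q_2 = 3 + 8r
q_3 = 3 + 11r
So 3 + 11r = 58, giving r = 5.

5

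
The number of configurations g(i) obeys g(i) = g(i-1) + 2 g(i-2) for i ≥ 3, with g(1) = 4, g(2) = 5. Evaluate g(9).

769

g(3) = 5 + 2·4 = 13
g(4) = 13 + 2·5 = 23
g(5) = 23 + 2·13 = 49
g(6) = 49 + 2·23 = 95
g(7) = 95 + 2·49 = 193
g(8) = 193 + 2·95 = 383
g(9) = 383 + 2·193 = 769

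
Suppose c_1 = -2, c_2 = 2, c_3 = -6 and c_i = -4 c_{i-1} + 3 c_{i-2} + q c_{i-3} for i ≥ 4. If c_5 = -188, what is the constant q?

-5

c_4 = 30 - 2q
c_5 = -138 + 10q
So -138 + 10q = -188, giving q = -5.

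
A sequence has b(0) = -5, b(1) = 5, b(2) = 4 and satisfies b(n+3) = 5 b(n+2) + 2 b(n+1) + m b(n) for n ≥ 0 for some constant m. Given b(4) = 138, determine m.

b(3) = 30 - 5m
b(4) = 158 - 20m
So 158 - 20m = 138, giving m = 1.

1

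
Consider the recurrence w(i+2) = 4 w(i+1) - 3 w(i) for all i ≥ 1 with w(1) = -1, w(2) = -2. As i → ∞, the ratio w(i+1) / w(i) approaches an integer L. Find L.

The characteristic equation is r^2 - 4r + 3 = 0, which factors as (r - 3)(r - 1) = 0.
So the roots are 3 and 1. Since |3| > |1| and the coefficient of 3^i is non-zero, the ratio tends to 3.

3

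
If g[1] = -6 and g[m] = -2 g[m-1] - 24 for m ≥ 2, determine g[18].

-262152

The fixed point is -24/(1 + 2) = -8, so g[m] + 8 = -2(g[m-1] + 8).
Hence g[m] = 2·(-2)^{m-1} - 8.
g[18] = 2·(-2)^{17} - 8 = 2·-131072 - 8 = -262152.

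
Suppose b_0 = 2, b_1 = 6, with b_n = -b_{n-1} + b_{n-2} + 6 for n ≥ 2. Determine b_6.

-14

b_2 = -6 + 2 + 6 = 2
b_3 = -2 + 6 + 6 = 10
b_4 = -10 + 2 + 6 = -2
b_5 = -(-2) + 10 + 6 = 18
b_6 = -18 + (-2) + 6 = -14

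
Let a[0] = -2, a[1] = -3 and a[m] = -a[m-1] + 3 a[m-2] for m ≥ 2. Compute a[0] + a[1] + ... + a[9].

a[2] = -(-3) + 3·(-2) = -3
a[3] = -(-3) + 3·(-3) = -6
a[4] = -(-6) + 3·(-3) = -3
a[5] = -(-3) + 3·(-6) = -15
a[6] = -(-15) + 3·(-3) = 6
a[7] = -6 + 3·(-15) = -51
a[8] = -(-51) + 3·6 = 69
a[9] = -69 + 3·(-51) = -222
Sum = (-2) + (-3) + (-3) + (-6) + (-3) + (-15) + 6 + (-51) + 69 + (-222) = -230

-230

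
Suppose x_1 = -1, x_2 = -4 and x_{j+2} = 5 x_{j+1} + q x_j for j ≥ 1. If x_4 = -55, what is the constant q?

-5

x_3 = -20 - q
x_4 = -100 - 9q
So -100 - 9q = -55, giving q = -5.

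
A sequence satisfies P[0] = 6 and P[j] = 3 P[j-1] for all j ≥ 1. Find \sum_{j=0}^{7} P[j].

P[1] = 3*6 = 18
P[2] = 3*18 = 54
P[3] = 3*54 = 162
P[4] = 3*162 = 486
P[5] = 3*486 = 1458
P[6] = 3*1458 = 4374
P[7] = 3*4374 = 13122
Sum = 6 + 18 + 54 + 162 + 486 + 1458 + 4374 + 13122 = 19680

19680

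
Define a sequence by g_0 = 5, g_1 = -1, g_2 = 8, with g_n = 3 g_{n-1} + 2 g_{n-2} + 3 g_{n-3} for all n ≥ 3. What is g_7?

6619

g_3 = 3*8 + 2*(-1) + 3*5 = 37
g_4 = 3*37 + 2*8 + 3*(-1) = 124
g_5 = 3*124 + 2*37 + 3*8 = 470
g_6 = 3*470 + 2*124 + 3*37 = 1769
g_7 = 3*1769 + 2*470 + 3*124 = 6619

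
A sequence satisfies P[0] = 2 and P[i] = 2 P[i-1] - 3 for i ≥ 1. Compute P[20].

-1048573

The fixed point is -3/(1 - 2) = 3, so P[i] - 3 = 2(P[i-1] - 3).
Hence P[i] = -1·2^i + 3.
P[20] = -1·2^{20} + 3 = -1·1048576 + 3 = -1048573.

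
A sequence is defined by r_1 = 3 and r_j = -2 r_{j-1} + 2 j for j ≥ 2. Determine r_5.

34

r_2 = -2*3 + 4 = -2
r_3 = -2*(-2) + 6 = 10
r_4 = -2*10 + 8 = -12
r_5 = -2*(-12) + 10 = 34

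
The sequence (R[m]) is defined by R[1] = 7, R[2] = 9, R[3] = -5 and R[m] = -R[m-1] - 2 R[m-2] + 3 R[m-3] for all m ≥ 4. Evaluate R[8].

R[4] = -(-5) - 2·9 + 3·7 = 8
R[5] = -8 - 2·(-5) + 3·9 = 29
R[6] = -29 - 2·8 + 3·(-5) = -60
R[7] = -(-60) - 2·29 + 3·8 = 26
R[8] = -26 - 2·(-60) + 3·29 = 181

181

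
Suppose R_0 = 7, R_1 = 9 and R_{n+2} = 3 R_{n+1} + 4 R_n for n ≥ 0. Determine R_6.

13111

R_2 = 3*9 + 4*7 = 55
R_3 = 3*55 + 4*9 = 201
R_4 = 3*201 + 4*55 = 823
R_5 = 3*823 + 4*201 = 3273
R_6 = 3*3273 + 4*823 = 13111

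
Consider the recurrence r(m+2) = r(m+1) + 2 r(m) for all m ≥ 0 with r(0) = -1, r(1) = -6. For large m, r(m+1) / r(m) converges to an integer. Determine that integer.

2

The characteristic equation is r^2 - r - 2 = 0, which factors as (r - 2)(r + 1) = 0.
So the roots are 2 and -1. Since |2| > |-1| and the coefficient of 2^m is non-zero, the ratio tends to 2.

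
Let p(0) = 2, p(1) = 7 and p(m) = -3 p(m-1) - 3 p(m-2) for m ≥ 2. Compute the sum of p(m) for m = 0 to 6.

p(2) = -3(7) - 3(2) = -27
p(3) = -3(-27) - 3(7) = 60
p(4) = -3(60) - 3(-27) = -99
p(5) = -3(-99) - 3(60) = 117
p(6) = -3(117) - 3(-99) = -54
Sum = 2 + 7 + (-27) + 60 + (-99) + 117 + (-54) = 6

6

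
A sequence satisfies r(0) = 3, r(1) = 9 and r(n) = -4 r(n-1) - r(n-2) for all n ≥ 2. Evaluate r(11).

r(2) = -4(9) - 3 = -39
r(3) = -4(-39) - 9 = 147
r(4) = -4(147) - (-39) = -549
r(5) = -4(-549) - 147 = 2049
r(6) = -4(2049) - (-549) = -7647
r(7) = -4(-7647) - 2049 = 28539
r(8) = -4(28539) - (-7647) = -106509
r(9) = -4(-106509) - 28539 = 397497
r(10) = -4(397497) - (-106509) = -1483479
r(11) = -4(-1483479) - 397497 = 5536419

5536419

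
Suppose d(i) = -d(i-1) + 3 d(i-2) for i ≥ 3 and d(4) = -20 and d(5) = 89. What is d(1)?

8

Rearranging, d(i-2) = (d(i) + d(i-1)) / 3.
d(3) = (89 + (-20)) / 3 = 69/3 = 23
d(2) = (-20 + 23) / 3 = 3/3 = 1
d(1) = (23 + 1) / 3 = 24/3 = 8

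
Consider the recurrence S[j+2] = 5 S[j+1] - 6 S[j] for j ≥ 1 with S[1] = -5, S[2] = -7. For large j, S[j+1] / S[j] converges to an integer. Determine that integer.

The characteristic equation is r^2 - 5r + 6 = 0, which factors as (r - 3)(r - 2) = 0.
So the roots are 3 and 2. Since |3| > |2| and the coefficient of 3^j is non-zero, the ratio tends to 3.

3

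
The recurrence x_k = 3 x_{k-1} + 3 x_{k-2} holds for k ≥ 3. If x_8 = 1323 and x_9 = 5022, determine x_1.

7

Rearranging, x_{k-2} = (x_k - 3 x_{k-1}) / 3.
x_7 = (5022 - 3·1323) / 3 = 1053/3 = 351
x_6 = (1323 - 3·351) / 3 = 270/3 = 90
x_5 = (351 - 3·90) / 3 = 81/3 = 27
x_4 = (90 - 3·27) / 3 = 9/3 = 3
x_3 = (27 - 3·3) / 3 = 18/3 = 6
x_2 = (3 - 3·6) / 3 = -15/3 = -5
x_1 = (6 - 3·(-5)) / 3 = 21/3 = 7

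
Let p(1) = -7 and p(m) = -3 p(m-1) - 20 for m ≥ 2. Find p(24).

188286357649

The fixed point is -20/(1 + 3) = -5, so p(m) + 5 = -3(p(m-1) + 5).
Hence p(m) = -2·(-3)^{m-1} - 5.
p(24) = -2·(-3)^{23} - 5 = -2·-94143178827 - 5 = 188286357649.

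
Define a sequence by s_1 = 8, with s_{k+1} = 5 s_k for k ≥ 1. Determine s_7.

s_2 = 5·8 = 40
s_3 = 5·40 = 200
s_4 = 5·200 = 1000
s_5 = 5·1000 = 5000
s_6 = 5·5000 = 25000
s_7 = 5·25000 = 125000

125000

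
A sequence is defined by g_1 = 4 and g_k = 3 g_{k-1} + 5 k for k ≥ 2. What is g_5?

g_2 = 3(4) + 10 = 22
g_3 = 3(22) + 15 = 81
g_4 = 3(81) + 20 = 263
g_5 = 3(263) + 25 = 814

814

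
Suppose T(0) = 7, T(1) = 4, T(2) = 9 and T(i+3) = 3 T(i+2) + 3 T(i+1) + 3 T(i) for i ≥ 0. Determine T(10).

835137

T(3) = 3*9 + 3*4 + 3*7 = 60
T(4) = 3*60 + 3*9 + 3*4 = 219
T(5) = 3*219 + 3*60 + 3*9 = 864
T(6) = 3*864 + 3*219 + 3*60 = 3429
T(7) = 3*3429 + 3*864 + 3*219 = 13536
T(8) = 3*13536 + 3*3429 + 3*864 = 53487
T(9) = 3*53487 + 3*13536 + 3*3429 = 211356
T(10) = 3*211356 + 3*53487 + 3*13536 = 835137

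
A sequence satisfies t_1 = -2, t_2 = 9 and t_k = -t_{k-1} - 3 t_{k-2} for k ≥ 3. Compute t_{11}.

-723

t_3 = -9 - 3*(-2) = -3
t_4 = -(-3) - 3*9 = -24
t_5 = -(-24) - 3*(-3) = 33
t_6 = -33 - 3*(-24) = 39
t_7 = -39 - 3*33 = -138
t_8 = -(-138) - 3*39 = 21
t_9 = -21 - 3*(-138) = 393
t_{10} = -393 - 3*21 = -456
t_{11} = -(-456) - 3*393 = -723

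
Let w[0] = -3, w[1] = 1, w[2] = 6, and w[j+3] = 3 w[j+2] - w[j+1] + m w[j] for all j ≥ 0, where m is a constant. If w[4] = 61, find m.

w[3] = 17 - 3m
w[4] = 45 - 8m
So 45 - 8m = 61, giving m = -2.

-2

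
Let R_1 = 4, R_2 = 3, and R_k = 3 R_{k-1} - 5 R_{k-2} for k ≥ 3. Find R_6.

-27

R_3 = 3(3) - 5(4) = -11
R_4 = 3(-11) - 5(3) = -48
R_5 = 3(-48) - 5(-11) = -89
R_6 = 3(-89) - 5(-48) = -27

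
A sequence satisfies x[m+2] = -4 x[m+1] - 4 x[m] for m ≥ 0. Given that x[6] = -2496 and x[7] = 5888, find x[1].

8

Rearranging, x[m-2] = (x[m] + 4 x[m-1]) / -4.
x[5] = (5888 + 4*(-2496)) / -4 = -4096/-4 = 1024
x[4] = (-2496 + 4*1024) / -4 = 1600/-4 = -400
x[3] = (1024 + 4*(-400)) / -4 = -576/-4 = 144
x[2] = (-400 + 4*144) / -4 = 176/-4 = -44
x[1] = (144 + 4*(-44)) / -4 = -32/-4 = 8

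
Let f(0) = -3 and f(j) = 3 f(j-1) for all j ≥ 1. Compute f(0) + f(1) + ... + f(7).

f(1) = 3*(-3) = -9
f(2) = 3*(-9) = -27
f(3) = 3*(-27) = -81
f(4) = 3*(-81) = -243
f(5) = 3*(-243) = -729
f(6) = 3*(-729) = -2187
f(7) = 3*(-2187) = -6561
Sum = (-3) + (-9) + (-27) + (-81) + (-243) + (-729) + (-2187) + (-6561) = -9840

-9840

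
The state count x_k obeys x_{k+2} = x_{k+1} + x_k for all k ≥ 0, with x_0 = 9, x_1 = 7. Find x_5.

x_2 = 7 + 9 = 16
x_3 = 16 + 7 = 23
x_4 = 23 + 16 = 39
x_5 = 39 + 23 = 62

62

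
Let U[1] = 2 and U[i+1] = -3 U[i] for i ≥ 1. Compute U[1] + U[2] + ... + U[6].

-364

U[2] = -3·2 = -6
U[3] = -3·(-6) = 18
U[4] = -3·18 = -54
U[5] = -3·(-54) = 162
U[6] = -3·162 = -486
Sum = 2 + (-6) + 18 + (-54) + 162 + (-486) = -364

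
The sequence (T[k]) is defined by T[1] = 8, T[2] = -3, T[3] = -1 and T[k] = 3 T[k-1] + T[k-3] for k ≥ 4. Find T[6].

35

T[4] = 3·(-1) + 8 = 5
T[5] = 3·5 + (-3) = 12
T[6] = 3·12 + (-1) = 35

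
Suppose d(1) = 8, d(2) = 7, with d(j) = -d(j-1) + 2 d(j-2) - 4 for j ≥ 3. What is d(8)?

d(3) = -7 + 2·8 - 4 = 5
d(4) = -5 + 2·7 - 4 = 5
d(5) = -5 + 2·5 - 4 = 1
d(6) = -1 + 2·5 - 4 = 5
d(7) = -5 + 2·1 - 4 = -7
d(8) = -(-7) + 2·5 - 4 = 13

13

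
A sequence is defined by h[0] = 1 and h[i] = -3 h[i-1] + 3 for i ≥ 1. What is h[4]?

h[1] = -3*1 + 3 = 0
h[2] = -3*0 + 3 = 3
h[3] = -3*3 + 3 = -6
h[4] = -3*(-6) + 3 = 21

21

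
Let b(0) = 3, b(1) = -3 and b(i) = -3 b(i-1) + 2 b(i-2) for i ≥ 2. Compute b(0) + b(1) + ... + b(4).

b(2) = -3(-3) + 2(3) = 15
b(3) = -3(15) + 2(-3) = -51
b(4) = -3(-51) + 2(15) = 183
Sum = 3 + (-3) + 15 + (-51) + 183 = 147

147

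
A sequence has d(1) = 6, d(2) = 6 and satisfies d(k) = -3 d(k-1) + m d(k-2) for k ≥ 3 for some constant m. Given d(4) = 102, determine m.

d(3) = -18 + 6m
d(4) = 54 - 12m
So 54 - 12m = 102, giving m = -4.

-4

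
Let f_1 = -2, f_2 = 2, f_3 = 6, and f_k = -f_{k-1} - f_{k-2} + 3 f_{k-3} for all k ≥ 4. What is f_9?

30

f_4 = -6 - 2 + 3·(-2) = -14
f_5 = -(-14) - 6 + 3·2 = 14
f_6 = -14 - (-14) + 3·6 = 18
f_7 = -18 - 14 + 3·(-14) = -74
f_8 = -(-74) - 18 + 3·14 = 98
f_9 = -98 - (-74) + 3·18 = 30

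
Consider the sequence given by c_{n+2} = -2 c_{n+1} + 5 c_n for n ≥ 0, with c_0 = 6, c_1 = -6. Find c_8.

c_2 = -2·(-6) + 5·6 = 42
c_3 = -2·42 + 5·(-6) = -114
c_4 = -2·(-114) + 5·42 = 438
c_5 = -2·438 + 5·(-114) = -1446
c_6 = -2·(-1446) + 5·438 = 5082
c_7 = -2·5082 + 5·(-1446) = -17394
c_8 = -2·(-17394) + 5·5082 = 60198

60198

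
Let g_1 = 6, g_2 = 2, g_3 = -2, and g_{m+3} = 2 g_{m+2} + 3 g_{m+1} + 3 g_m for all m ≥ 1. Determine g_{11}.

g_4 = 2(-2) + 3(2) + 3(6) = 20
g_5 = 2(20) + 3(-2) + 3(2) = 40
g_6 = 2(40) + 3(20) + 3(-2) = 134
g_7 = 2(134) + 3(40) + 3(20) = 448
g_8 = 2(448) + 3(134) + 3(40) = 1418
g_9 = 2(1418) + 3(448) + 3(134) = 4582
g_{10} = 2(4582) + 3(1418) + 3(448) = 14762
g_{11} = 2(14762) + 3(4582) + 3(1418) = 47524

47524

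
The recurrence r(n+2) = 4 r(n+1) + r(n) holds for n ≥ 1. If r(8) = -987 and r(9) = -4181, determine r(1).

Rearranging, r(n-2) = r(n) - 4 r(n-1).
r(7) = -4181 - 4·(-987) = -233
r(6) = -987 - 4·(-233) = -55
r(5) = -233 - 4·(-55) = -13
r(4) = -55 - 4·(-13) = -3
r(3) = -13 - 4·(-3) = -1
r(2) = -3 - 4·(-1) = 1
r(1) = -1 - 4·1 = -5

-5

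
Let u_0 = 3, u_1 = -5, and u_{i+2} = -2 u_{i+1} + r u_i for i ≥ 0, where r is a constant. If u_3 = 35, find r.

u_2 = 10 + 3r
u_3 = -20 - 11r
So -20 - 11r = 35, giving r = -5.

-5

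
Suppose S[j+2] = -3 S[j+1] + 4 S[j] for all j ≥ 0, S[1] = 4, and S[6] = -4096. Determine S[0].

-1

Let S[0] = z.
S[2] = -12 + 4z
S[3] = 52 - 12z
S[4] = -204 + 52z
S[5] = 820 - 204z
S[6] = -3276 + 820z
So -3276 + 820z = -4096, giving z = -1.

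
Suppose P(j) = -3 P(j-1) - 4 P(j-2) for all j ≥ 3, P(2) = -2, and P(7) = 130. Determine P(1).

Let P(1) = x.
P(3) = 6 - 4x
P(4) = -10 + 12x
P(5) = 6 - 20x
P(6) = 22 + 12x
P(7) = -90 + 44x
So -90 + 44x = 130, giving x = 5.

5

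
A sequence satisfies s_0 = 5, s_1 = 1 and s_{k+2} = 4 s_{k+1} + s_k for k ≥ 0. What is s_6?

s_2 = 4*1 + 5 = 9
s_3 = 4*9 + 1 = 37
s_4 = 4*37 + 9 = 157
s_5 = 4*157 + 37 = 665
s_6 = 4*665 + 157 = 2817

2817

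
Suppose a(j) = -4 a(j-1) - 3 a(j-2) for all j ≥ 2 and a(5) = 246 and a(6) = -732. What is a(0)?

-4

Rearranging, a(j-2) = (a(j) + 4 a(j-1)) / -3.
a(4) = (-732 + 4(246)) / -3 = 252/-3 = -84
a(3) = (246 + 4(-84)) / -3 = -90/-3 = 30
a(2) = (-84 + 4(30)) / -3 = 36/-3 = -12
a(1) = (30 + 4(-12)) / -3 = -18/-3 = 6
a(0) = (-12 + 4(6)) / -3 = 12/-3 = -4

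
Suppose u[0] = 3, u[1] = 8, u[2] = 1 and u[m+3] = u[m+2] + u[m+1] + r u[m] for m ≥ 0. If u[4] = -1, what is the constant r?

u[3] = 9 + 3r
u[4] = 10 + 11r
So 10 + 11r = -1, giving r = -1.

-1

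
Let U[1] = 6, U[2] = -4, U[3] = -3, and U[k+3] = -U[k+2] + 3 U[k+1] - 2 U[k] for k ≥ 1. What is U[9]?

1141

U[4] = -(-3) + 3·(-4) - 2·6 = -21
U[5] = -(-21) + 3·(-3) - 2·(-4) = 20
U[6] = -20 + 3·(-21) - 2·(-3) = -77
U[7] = -(-77) + 3·20 - 2·(-21) = 179
U[8] = -179 + 3·(-77) - 2·20 = -450
U[9] = -(-450) + 3·179 - 2·(-77) = 1141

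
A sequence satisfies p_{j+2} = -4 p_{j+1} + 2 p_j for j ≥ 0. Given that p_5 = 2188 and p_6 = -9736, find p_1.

3

Rearranging, p_{j-2} = (p_j + 4 p_{j-1}) / 2.
p_4 = (-9736 + 4·2188) / 2 = -984/2 = -492
p_3 = (2188 + 4·(-492)) / 2 = 220/2 = 110
p_2 = (-492 + 4·110) / 2 = -52/2 = -26
p_1 = (110 + 4·(-26)) / 2 = 6/2 = 3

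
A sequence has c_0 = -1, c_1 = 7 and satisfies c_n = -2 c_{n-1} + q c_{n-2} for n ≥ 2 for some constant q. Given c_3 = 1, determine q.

-3

c_2 = -14 - q
c_3 = 28 + 9q
So 28 + 9q = 1, giving q = -3.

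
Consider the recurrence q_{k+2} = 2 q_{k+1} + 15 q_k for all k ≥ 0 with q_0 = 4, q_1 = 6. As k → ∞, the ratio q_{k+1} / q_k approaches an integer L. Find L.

5

The characteristic equation is r^2 - 2r - 15 = 0, which factors as (r - 5)(r + 3) = 0.
So the roots are 5 and -3. Since |5| > |-3| and the coefficient of 5^k is non-zero, the ratio tends to 5.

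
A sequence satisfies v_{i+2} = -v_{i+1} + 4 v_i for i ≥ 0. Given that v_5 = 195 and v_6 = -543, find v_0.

Rearranging, v_{i-2} = (v_i + v_{i-1}) / 4.
v_4 = (-543 + 195) / 4 = -348/4 = -87
v_3 = (195 + (-87)) / 4 = 108/4 = 27
v_2 = (-87 + 27) / 4 = -60/4 = -15
v_1 = (27 + (-15)) / 4 = 12/4 = 3
v_0 = (-15 + 3) / 4 = -12/4 = -3

-3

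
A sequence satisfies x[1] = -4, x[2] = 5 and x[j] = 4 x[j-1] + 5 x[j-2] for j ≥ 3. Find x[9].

x[3] = 4*5 + 5*(-4) = 0
x[4] = 4*0 + 5*5 = 25
x[5] = 4*25 + 5*0 = 100
x[6] = 4*100 + 5*25 = 525
x[7] = 4*525 + 5*100 = 2600
x[8] = 4*2600 + 5*525 = 13025
x[9] = 4*13025 + 5*2600 = 65100

65100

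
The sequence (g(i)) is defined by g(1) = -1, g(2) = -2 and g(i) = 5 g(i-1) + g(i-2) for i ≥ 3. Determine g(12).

g(3) = 5(-2) + (-1) = -11
g(4) = 5(-11) + (-2) = -57
g(5) = 5(-57) + (-11) = -296
g(6) = 5(-296) + (-57) = -1537
g(7) = 5(-1537) + (-296) = -7981
g(8) = 5(-7981) + (-1537) = -41442
g(9) = 5(-41442) + (-7981) = -215191
g(10) = 5(-215191) + (-41442) = -1117397
g(11) = 5(-1117397) + (-215191) = -5802176
g(12) = 5(-5802176) + (-1117397) = -30128277

-30128277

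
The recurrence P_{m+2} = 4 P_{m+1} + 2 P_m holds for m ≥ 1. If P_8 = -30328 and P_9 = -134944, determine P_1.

6

Rearranging, P_{m-2} = (P_m - 4 P_{m-1}) / 2.
P_7 = (-134944 - 4(-30328)) / 2 = -13632/2 = -6816
P_6 = (-30328 - 4(-6816)) / 2 = -3064/2 = -1532
P_5 = (-6816 - 4(-1532)) / 2 = -688/2 = -344
P_4 = (-1532 - 4(-344)) / 2 = -156/2 = -78
P_3 = (-344 - 4(-78)) / 2 = -32/2 = -16
P_2 = (-78 - 4(-16)) / 2 = -14/2 = -7
P_1 = (-16 - 4(-7)) / 2 = 12/2 = 6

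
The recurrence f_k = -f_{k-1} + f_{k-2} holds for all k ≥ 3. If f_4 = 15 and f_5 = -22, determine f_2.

Rearranging, f_{k-2} = f_k + f_{k-1}.
f_3 = -22 + 15 = -7
f_2 = 15 + (-7) = 8

8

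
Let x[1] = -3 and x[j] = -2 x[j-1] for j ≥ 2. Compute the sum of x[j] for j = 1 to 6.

63

x[2] = -2·(-3) = 6
x[3] = -2·6 = -12
x[4] = -2·(-12) = 24
x[5] = -2·24 = -48
x[6] = -2·(-48) = 96
Sum = (-3) + 6 + (-12) + 24 + (-48) + 96 = 63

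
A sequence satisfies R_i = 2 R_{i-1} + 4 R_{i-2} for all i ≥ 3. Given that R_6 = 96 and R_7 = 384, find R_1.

Rearranging, R_{i-2} = (R_i - 2 R_{i-1}) / 4.
R_5 = (384 - 2*96) / 4 = 192/4 = 48
R_4 = (96 - 2*48) / 4 = 0/4 = 0
R_3 = (48 - 2*0) / 4 = 48/4 = 12
R_2 = (0 - 2*12) / 4 = -24/4 = -6
R_1 = (12 - 2*(-6)) / 4 = 24/4 = 6

6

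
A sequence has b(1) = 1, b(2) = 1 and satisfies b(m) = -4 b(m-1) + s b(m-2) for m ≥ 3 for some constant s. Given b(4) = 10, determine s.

b(3) = -4 + s
b(4) = 16 - 3s
So 16 - 3s = 10, giving s = 2.

2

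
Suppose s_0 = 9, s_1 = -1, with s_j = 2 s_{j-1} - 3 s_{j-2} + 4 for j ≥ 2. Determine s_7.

173

s_2 = 2*(-1) - 3*9 + 4 = -25
s_3 = 2*(-25) - 3*(-1) + 4 = -43
s_4 = 2*(-43) - 3*(-25) + 4 = -7
s_5 = 2*(-7) - 3*(-43) + 4 = 119
s_6 = 2*119 - 3*(-7) + 4 = 263
s_7 = 2*263 - 3*119 + 4 = 173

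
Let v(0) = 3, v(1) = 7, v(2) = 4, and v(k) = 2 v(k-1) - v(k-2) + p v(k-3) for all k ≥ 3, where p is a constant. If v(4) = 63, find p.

5

v(3) = 1 + 3p
v(4) = -2 + 13p
So -2 + 13p = 63, giving p = 5.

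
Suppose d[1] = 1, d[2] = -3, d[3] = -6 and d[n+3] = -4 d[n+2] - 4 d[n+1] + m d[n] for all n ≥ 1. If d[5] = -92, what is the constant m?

-4

d[4] = 36 + m
d[5] = -120 - 7m
So -120 - 7m = -92, giving m = -4.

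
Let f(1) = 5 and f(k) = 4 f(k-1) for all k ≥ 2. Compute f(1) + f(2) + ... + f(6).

6825

f(2) = 4*5 = 20
f(3) = 4*20 = 80
f(4) = 4*80 = 320
f(5) = 4*320 = 1280
f(6) = 4*1280 = 5120
Sum = 5 + 20 + 80 + 320 + 1280 + 5120 = 6825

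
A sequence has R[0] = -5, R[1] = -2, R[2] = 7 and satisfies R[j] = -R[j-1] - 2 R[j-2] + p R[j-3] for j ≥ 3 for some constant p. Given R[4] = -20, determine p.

R[3] = -3 - 5p
R[4] = -11 + 3p
So -11 + 3p = -20, giving p = -3.

-3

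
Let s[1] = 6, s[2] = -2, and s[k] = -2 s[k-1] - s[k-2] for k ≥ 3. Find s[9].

-26

s[3] = -2·(-2) - 6 = -2
s[4] = -2·(-2) - (-2) = 6
s[5] = -2·6 - (-2) = -10
s[6] = -2·(-10) - 6 = 14
s[7] = -2·14 - (-10) = -18
s[8] = -2·(-18) - 14 = 22
s[9] = -2·22 - (-18) = -26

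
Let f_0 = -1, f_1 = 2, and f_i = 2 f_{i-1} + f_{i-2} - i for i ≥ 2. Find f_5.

f_2 = 2*2 + (-1) - 2 = 1
f_3 = 2*1 + 2 - 3 = 1
f_4 = 2*1 + 1 - 4 = -1
f_5 = 2*(-1) + 1 - 5 = -6

-6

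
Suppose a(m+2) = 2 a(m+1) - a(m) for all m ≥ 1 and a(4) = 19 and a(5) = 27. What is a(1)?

-5

Rearranging, a(m-2) = -(a(m) - 2 a(m-1)).
a(3) = -(27 - 2(19)) = 11
a(2) = -(19 - 2(11)) = 3
a(1) = -(11 - 2(3)) = -5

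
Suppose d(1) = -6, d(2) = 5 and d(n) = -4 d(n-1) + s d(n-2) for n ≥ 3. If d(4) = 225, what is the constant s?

d(3) = -20 - 6s
d(4) = 80 + 29s
So 80 + 29s = 225, giving s = 5.

5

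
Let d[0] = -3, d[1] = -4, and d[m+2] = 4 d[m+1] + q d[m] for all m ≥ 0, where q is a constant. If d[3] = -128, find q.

d[2] = -16 - 3q
d[3] = -64 - 16q
So -64 - 16q = -128, giving q = 4.

4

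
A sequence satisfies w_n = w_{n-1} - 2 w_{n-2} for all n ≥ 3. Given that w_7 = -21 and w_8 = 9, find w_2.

-3

Rearranging, w_{n-2} = (w_n - w_{n-1}) / -2.
w_6 = (9 - (-21)) / -2 = 30/-2 = -15
w_5 = (-21 - (-15)) / -2 = -6/-2 = 3
w_4 = (-15 - 3) / -2 = -18/-2 = 9
w_3 = (3 - 9) / -2 = -6/-2 = 3
w_2 = (9 - 3) / -2 = 6/-2 = -3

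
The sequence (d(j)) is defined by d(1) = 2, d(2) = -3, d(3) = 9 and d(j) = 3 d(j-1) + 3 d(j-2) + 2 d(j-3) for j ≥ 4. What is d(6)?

d(4) = 3(9) + 3(-3) + 2(2) = 22
d(5) = 3(22) + 3(9) + 2(-3) = 87
d(6) = 3(87) + 3(22) + 2(9) = 345

345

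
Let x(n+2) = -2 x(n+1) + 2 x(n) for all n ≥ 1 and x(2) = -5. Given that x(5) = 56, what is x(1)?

-2

Let x(1) = v.
x(3) = 10 + 2v
x(4) = -30 - 4v
x(5) = 80 + 12v
So 80 + 12v = 56, giving v = -2.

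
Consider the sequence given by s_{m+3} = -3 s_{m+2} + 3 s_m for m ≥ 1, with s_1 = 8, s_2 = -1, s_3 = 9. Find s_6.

9

s_4 = -3(9) + 3(8) = -3
s_5 = -3(-3) + 3(-1) = 6
s_6 = -3(6) + 3(9) = 9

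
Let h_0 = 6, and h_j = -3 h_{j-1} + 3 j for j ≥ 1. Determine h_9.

h_1 = -3*6 + 3 = -15
h_2 = -3*(-15) + 6 = 51
h_3 = -3*51 + 9 = -144
h_4 = -3*(-144) + 12 = 444
h_5 = -3*444 + 15 = -1317
h_6 = -3*(-1317) + 18 = 3969
h_7 = -3*3969 + 21 = -11886
h_8 = -3*(-11886) + 24 = 35682
h_9 = -3*35682 + 27 = -107019

-107019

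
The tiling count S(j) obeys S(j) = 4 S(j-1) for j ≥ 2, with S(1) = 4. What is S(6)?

S(2) = 4(4) = 16
S(3) = 4(16) = 64
S(4) = 4(64) = 256
S(5) = 4(256) = 1024
S(6) = 4(1024) = 4096

4096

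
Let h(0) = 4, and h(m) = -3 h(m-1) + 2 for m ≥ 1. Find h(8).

22964

h(1) = -3·4 + 2 = -10
h(2) = -3·(-10) + 2 = 32
h(3) = -3·32 + 2 = -94
h(4) = -3·(-94) + 2 = 284
h(5) = -3·284 + 2 = -850
h(6) = -3·(-850) + 2 = 2552
h(7) = -3·2552 + 2 = -7654
h(8) = -3·(-7654) + 2 = 22964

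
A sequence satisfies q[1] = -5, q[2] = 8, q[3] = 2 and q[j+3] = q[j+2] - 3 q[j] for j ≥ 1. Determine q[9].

q[4] = 2 - 3(-5) = 17
q[5] = 17 - 3(8) = -7
q[6] = (-7) - 3(2) = -13
q[7] = (-13) - 3(17) = -64
q[8] = (-64) - 3(-7) = -43
q[9] = (-43) - 3(-13) = -4

-4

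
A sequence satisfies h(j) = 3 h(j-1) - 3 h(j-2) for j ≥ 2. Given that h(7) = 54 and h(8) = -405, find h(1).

Rearranging, h(j-2) = (h(j) - 3 h(j-1)) / -3.
h(6) = (-405 - 3*54) / -3 = -567/-3 = 189
h(5) = (54 - 3*189) / -3 = -513/-3 = 171
h(4) = (189 - 3*171) / -3 = -324/-3 = 108
h(3) = (171 - 3*108) / -3 = -153/-3 = 51
h(2) = (108 - 3*51) / -3 = -45/-3 = 15
h(1) = (51 - 3*15) / -3 = 6/-3 = -2

-2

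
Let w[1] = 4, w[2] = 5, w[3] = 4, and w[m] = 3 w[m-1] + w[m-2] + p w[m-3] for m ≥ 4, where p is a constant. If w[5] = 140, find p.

5

w[4] = 17 + 4p
w[5] = 55 + 17p
So 55 + 17p = 140, giving p = 5.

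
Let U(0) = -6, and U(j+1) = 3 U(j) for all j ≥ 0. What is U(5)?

U(1) = 3(-6) = -18
U(2) = 3(-18) = -54
U(3) = 3(-54) = -162
U(4) = 3(-162) = -486
U(5) = 3(-486) = -1458

-1458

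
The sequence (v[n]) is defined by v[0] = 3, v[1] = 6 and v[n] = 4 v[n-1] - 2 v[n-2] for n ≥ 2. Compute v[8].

v[2] = 4*6 - 2*3 = 18
v[3] = 4*18 - 2*6 = 60
v[4] = 4*60 - 2*18 = 204
v[5] = 4*204 - 2*60 = 696
v[6] = 4*696 - 2*204 = 2376
v[7] = 4*2376 - 2*696 = 8112
v[8] = 4*8112 - 2*2376 = 27696

27696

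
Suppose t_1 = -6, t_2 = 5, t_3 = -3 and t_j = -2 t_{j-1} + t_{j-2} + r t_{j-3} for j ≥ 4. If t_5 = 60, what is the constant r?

5

t_4 = 11 - 6r
t_5 = -25 + 17r
So -25 + 17r = 60, giving r = 5.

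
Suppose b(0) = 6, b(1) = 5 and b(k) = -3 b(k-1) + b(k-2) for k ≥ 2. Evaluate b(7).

b(2) = -3*5 + 6 = -9
b(3) = -3*(-9) + 5 = 32
b(4) = -3*32 + (-9) = -105
b(5) = -3*(-105) + 32 = 347
b(6) = -3*347 + (-105) = -1146
b(7) = -3*(-1146) + 347 = 3785

3785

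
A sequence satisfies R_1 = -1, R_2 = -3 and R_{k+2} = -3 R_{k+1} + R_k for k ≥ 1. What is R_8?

-3207

R_3 = -3·(-3) + (-1) = 8
R_4 = -3·8 + (-3) = -27
R_5 = -3·(-27) + 8 = 89
R_6 = -3·89 + (-27) = -294
R_7 = -3·(-294) + 89 = 971
R_8 = -3·971 + (-294) = -3207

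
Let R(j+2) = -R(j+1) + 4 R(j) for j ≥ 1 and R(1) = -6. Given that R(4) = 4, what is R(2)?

-4

Let R(2) = v.
R(3) = -24 - v
R(4) = 24 + 5v
So 24 + 5v = 4, giving v = -4.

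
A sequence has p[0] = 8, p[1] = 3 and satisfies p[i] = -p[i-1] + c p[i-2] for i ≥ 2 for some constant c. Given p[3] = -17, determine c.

4

p[2] = -3 + 8c
p[3] = 3 - 5c
So 3 - 5c = -17, giving c = 4.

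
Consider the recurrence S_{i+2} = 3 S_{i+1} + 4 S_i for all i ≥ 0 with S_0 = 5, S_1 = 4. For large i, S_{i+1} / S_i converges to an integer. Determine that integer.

The characteristic equation is r^2 - 3r - 4 = 0, which factors as (r - 4)(r + 1) = 0.
So the roots are 4 and -1. Since |4| > |-1| and the coefficient of 4^i is non-zero, the ratio tends to 4.

4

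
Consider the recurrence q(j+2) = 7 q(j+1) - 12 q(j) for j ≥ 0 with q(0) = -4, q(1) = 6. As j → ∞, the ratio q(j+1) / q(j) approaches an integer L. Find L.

The characteristic equation is r^2 - 7r + 12 = 0, which factors as (r - 4)(r - 3) = 0.
So the roots are 4 and 3. Since |4| > |3| and the coefficient of 4^j is non-zero, the ratio tends to 4.

4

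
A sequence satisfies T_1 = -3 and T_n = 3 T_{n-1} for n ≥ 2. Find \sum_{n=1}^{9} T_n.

T_2 = 3·(-3) = -9
T_3 = 3·(-9) = -27
T_4 = 3·(-27) = -81
T_5 = 3·(-81) = -243
T_6 = 3·(-243) = -729
T_7 = 3·(-729) = -2187
T_8 = 3·(-2187) = -6561
T_9 = 3·(-6561) = -19683
Sum = (-3) + (-9) + (-27) + (-81) + (-243) + (-729) + (-2187) + (-6561) + (-19683) = -29523

-29523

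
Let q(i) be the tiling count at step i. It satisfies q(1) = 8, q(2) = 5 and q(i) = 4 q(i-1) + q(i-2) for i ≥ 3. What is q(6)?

q(3) = 4·5 + 8 = 28
q(4) = 4·28 + 5 = 117
q(5) = 4·117 + 28 = 496
q(6) = 4·496 + 117 = 2101

2101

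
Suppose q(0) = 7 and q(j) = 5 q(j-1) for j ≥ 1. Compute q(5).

q(1) = 5(7) = 35
q(2) = 5(35) = 175
q(3) = 5(175) = 875
q(4) = 5(875) = 4375
q(5) = 5(4375) = 21875

21875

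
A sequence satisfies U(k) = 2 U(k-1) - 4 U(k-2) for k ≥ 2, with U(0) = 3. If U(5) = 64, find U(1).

2

Let U(1) = w.
U(2) = -12 + 2w
U(3) = -24
U(4) = -8w
U(5) = 96 - 16w
So 96 - 16w = 64, giving w = 2.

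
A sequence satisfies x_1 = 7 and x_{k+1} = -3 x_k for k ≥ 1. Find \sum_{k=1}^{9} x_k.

x_2 = -3(7) = -21
x_3 = -3(-21) = 63
x_4 = -3(63) = -189
x_5 = -3(-189) = 567
x_6 = -3(567) = -1701
x_7 = -3(-1701) = 5103
x_8 = -3(5103) = -15309
x_9 = -3(-15309) = 45927
Sum = 7 + (-21) + 63 + (-189) + 567 + (-1701) + 5103 + (-15309) + 45927 = 34447

34447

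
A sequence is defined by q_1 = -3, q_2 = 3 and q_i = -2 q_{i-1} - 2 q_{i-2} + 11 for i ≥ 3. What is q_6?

q_3 = -2·3 - 2·(-3) + 11 = 11
q_4 = -2·11 - 2·3 + 11 = -17
q_5 = -2·(-17) - 2·11 + 11 = 23
q_6 = -2·23 - 2·(-17) + 11 = -1

-1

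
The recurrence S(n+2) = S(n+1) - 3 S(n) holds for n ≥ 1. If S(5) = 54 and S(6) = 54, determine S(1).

Rearranging, S(n-2) = (S(n) - S(n-1)) / -3.
S(4) = (54 - 54) / -3 = 0/-3 = 0
S(3) = (54 - 0) / -3 = 54/-3 = -18
S(2) = (0 - (-18)) / -3 = 18/-3 = -6
S(1) = (-18 - (-6)) / -3 = -12/-3 = 4

4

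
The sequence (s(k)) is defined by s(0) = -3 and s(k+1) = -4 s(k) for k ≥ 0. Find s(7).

s(1) = -4·(-3) = 12
s(2) = -4·12 = -48
s(3) = -4·(-48) = 192
s(4) = -4·192 = -768
s(5) = -4·(-768) = 3072
s(6) = -4·3072 = -12288
s(7) = -4·(-12288) = 49152

49152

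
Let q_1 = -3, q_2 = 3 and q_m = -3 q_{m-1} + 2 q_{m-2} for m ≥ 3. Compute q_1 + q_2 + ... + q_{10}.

81792

q_3 = -3·3 + 2·(-3) = -15
q_4 = -3·(-15) + 2·3 = 51
q_5 = -3·51 + 2·(-15) = -183
q_6 = -3·(-183) + 2·51 = 651
q_7 = -3·651 + 2·(-183) = -2319
q_8 = -3·(-2319) + 2·651 = 8259
q_9 = -3·8259 + 2·(-2319) = -29415
q_{10} = -3·(-29415) + 2·8259 = 104763
Sum = (-3) + 3 + (-15) + 51 + (-183) + 651 + (-2319) + 8259 + (-29415) + 104763 = 81792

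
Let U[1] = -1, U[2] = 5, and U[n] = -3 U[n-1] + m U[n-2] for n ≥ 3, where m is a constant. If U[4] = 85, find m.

5

U[3] = -15 - m
U[4] = 45 + 8m
So 45 + 8m = 85, giving m = 5.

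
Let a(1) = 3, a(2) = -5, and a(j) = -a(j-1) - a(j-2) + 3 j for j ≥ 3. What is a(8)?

1

a(3) = -(-5) - 3 + 9 = 11
a(4) = -11 - (-5) + 12 = 6
a(5) = -6 - 11 + 15 = -2
a(6) = -(-2) - 6 + 18 = 14
a(7) = -14 - (-2) + 21 = 9
a(8) = -9 - 14 + 24 = 1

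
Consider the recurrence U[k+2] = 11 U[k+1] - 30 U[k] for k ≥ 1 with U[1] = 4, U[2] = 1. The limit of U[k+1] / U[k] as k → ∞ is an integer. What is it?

The characteristic equation is r^2 - 11r + 30 = 0, which factors as (r - 6)(r - 5) = 0.
So the roots are 6 and 5. Since |6| > |5| and the coefficient of 6^k is non-zero, the ratio tends to 6.

6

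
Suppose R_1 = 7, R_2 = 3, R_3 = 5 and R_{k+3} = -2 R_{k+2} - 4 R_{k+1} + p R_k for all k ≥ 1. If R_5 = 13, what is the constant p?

1

R_4 = -22 + 7p
R_5 = 24 - 11p
So 24 - 11p = 13, giving p = 1.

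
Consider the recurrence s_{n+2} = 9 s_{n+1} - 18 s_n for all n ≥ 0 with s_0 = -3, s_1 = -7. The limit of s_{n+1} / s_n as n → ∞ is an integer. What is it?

The characteristic equation is r^2 - 9r + 18 = 0, which factors as (r - 6)(r - 3) = 0.
So the roots are 6 and 3. Since |6| > |3| and the coefficient of 6^n is non-zero, the ratio tends to 6.

6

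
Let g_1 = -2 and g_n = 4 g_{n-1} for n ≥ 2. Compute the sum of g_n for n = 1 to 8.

-43690

g_2 = 4(-2) = -8
g_3 = 4(-8) = -32
g_4 = 4(-32) = -128
g_5 = 4(-128) = -512
g_6 = 4(-512) = -2048
g_7 = 4(-2048) = -8192
g_8 = 4(-8192) = -32768
Sum = (-2) + (-8) + (-32) + (-128) + (-512) + (-2048) + (-8192) + (-32768) = -43690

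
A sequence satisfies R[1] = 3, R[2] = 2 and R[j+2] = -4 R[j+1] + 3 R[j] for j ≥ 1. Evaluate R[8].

R[3] = -4(2) + 3(3) = 1
R[4] = -4(1) + 3(2) = 2
R[5] = -4(2) + 3(1) = -5
R[6] = -4(-5) + 3(2) = 26
R[7] = -4(26) + 3(-5) = -119
R[8] = -4(-119) + 3(26) = 554

554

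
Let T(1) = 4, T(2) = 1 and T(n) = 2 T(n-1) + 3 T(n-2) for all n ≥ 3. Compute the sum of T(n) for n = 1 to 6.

455

T(3) = 2·1 + 3·4 = 14
T(4) = 2·14 + 3·1 = 31
T(5) = 2·31 + 3·14 = 104
T(6) = 2·104 + 3·31 = 301
Sum = 4 + 1 + 14 + 31 + 104 + 301 = 455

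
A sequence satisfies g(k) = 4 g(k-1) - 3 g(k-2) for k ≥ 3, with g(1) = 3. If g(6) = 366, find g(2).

6

Let g(2) = z.
g(3) = -9 + 4z
g(4) = -36 + 13z
g(5) = -117 + 40z
g(6) = -360 + 121z
So -360 + 121z = 366, giving z = 6.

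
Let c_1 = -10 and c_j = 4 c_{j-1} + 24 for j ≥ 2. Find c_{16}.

-2147483656

The fixed point is 24/(1 - 4) = -8, so c_j + 8 = 4(c_{j-1} + 8).
Hence c_j = -2·4^{j-1} - 8.
c_{16} = -2·4^{15} - 8 = -2·1073741824 - 8 = -2147483656.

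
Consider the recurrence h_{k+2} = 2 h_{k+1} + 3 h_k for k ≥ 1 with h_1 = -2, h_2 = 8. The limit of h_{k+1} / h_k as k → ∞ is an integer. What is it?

The characteristic equation is r^2 - 2r - 3 = 0, which factors as (r - 3)(r + 1) = 0.
So the roots are 3 and -1. Since |3| > |-1| and the coefficient of 3^k is non-zero, the ratio tends to 3.

3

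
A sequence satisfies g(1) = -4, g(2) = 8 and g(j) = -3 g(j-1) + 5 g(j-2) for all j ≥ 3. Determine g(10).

949148

g(3) = -3(8) + 5(-4) = -44
g(4) = -3(-44) + 5(8) = 172
g(5) = -3(172) + 5(-44) = -736
g(6) = -3(-736) + 5(172) = 3068
g(7) = -3(3068) + 5(-736) = -12884
g(8) = -3(-12884) + 5(3068) = 53992
g(9) = -3(53992) + 5(-12884) = -226396
g(10) = -3(-226396) + 5(53992) = 949148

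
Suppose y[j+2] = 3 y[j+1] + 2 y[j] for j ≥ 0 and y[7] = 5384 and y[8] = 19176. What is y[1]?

Rearranging, y[j-2] = (y[j] - 3 y[j-1]) / 2.
y[6] = (19176 - 3·5384) / 2 = 3024/2 = 1512
y[5] = (5384 - 3·1512) / 2 = 848/2 = 424
y[4] = (1512 - 3·424) / 2 = 240/2 = 120
y[3] = (424 - 3·120) / 2 = 64/2 = 32
y[2] = (120 - 3·32) / 2 = 24/2 = 12
y[1] = (32 - 3·12) / 2 = -4/2 = -2

-2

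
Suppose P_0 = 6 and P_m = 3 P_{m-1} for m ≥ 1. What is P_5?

1458

P_1 = 3(6) = 18
P_2 = 3(18) = 54
P_3 = 3(54) = 162
P_4 = 3(162) = 486
P_5 = 3(486) = 1458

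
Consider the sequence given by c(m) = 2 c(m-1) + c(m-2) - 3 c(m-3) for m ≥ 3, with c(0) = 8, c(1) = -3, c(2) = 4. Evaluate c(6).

c(3) = 2·4 + (-3) - 3·8 = -19
c(4) = 2·(-19) + 4 - 3·(-3) = -25
c(5) = 2·(-25) + (-19) - 3·4 = -81
c(6) = 2·(-81) + (-25) - 3·(-19) = -130

-130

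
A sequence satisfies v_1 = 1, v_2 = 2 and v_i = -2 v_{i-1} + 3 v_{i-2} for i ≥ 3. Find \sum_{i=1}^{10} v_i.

3703

v_3 = -2(2) + 3(1) = -1
v_4 = -2(-1) + 3(2) = 8
v_5 = -2(8) + 3(-1) = -19
v_6 = -2(-19) + 3(8) = 62
v_7 = -2(62) + 3(-19) = -181
v_8 = -2(-181) + 3(62) = 548
v_9 = -2(548) + 3(-181) = -1639
v_{10} = -2(-1639) + 3(548) = 4922
Sum = 1 + 2 + (-1) + 8 + (-19) + 62 + (-181) + 548 + (-1639) + 4922 = 3703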